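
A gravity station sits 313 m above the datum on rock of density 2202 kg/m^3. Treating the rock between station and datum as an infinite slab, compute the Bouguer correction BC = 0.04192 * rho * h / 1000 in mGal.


BC = 0.04192 * rho * h / 1000
= 0.04192 * 2202 * 313 / 1000
= 28.8924 mGal

28.8924


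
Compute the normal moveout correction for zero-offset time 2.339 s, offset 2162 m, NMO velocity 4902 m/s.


x/Vnmo = 2162/4902 = 0.441044
(x/Vnmo)^2 = 0.19452
t0^2 = 5.470921
sqrt(5.470921 + 0.19452) = 2.380219
dt = 2.380219 - 2.339 = 0.041219

0.041219


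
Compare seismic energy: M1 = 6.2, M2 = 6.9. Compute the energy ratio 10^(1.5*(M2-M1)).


M2 - M1 = 6.9 - 6.2 = 0.7
1.5 * 0.7 = 1.05
ratio = 10^1.05 = 11.22

11.22


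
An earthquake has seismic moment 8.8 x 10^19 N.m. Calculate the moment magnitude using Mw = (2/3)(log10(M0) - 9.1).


log10(M0) = log10(8.8 x 10^19) = 19.9445
Mw = 2/3 * (19.9445 - 9.1)
= 2/3 * 10.8445
= 7.23

7.23


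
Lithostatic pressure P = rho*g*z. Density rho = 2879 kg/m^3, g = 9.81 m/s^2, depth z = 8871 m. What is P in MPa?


P = rho * g * z / 1e6
= 2879 * 9.81 * 8871 / 1e6
= 250543564.29 / 1e6
= 250.5436 MPa

250.5436


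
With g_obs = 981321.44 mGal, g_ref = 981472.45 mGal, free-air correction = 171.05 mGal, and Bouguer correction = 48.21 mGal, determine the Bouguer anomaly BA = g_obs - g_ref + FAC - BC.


BA = g_obs - g_ref + FAC - BC
= 981321.44 - 981472.45 + 171.05 - 48.21
= -28.17 mGal

-28.17


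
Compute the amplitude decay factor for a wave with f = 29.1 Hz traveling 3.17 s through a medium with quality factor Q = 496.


pi*f*t/Q = pi*29.1*3.17/496 = 0.584279
A/A0 = exp(-0.584279) = 0.557508

0.557508


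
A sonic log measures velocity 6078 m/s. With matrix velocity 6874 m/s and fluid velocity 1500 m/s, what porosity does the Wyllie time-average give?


1/V - 1/Vm = 1/6078 - 1/6874 = 1.905e-05
1/Vf - 1/Vm = 1/1500 - 1/6874 = 0.00052119
phi = 1.905e-05 / 0.00052119 = 0.0366

0.0366


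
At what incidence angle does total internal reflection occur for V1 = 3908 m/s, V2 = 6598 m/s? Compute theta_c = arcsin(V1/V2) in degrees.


V1/V2 = 3908/6598 = 0.592301
theta_c = arcsin(0.592301) = 36.3204 degrees

36.3204


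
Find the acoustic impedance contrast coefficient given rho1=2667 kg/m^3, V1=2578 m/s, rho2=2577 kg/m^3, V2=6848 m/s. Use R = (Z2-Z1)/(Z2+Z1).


Z1 = 2667 * 2578 = 6875526
Z2 = 2577 * 6848 = 17647296
R = (17647296 - 6875526) / (17647296 + 6875526) = 10771770 / 24522822 = 0.4393

0.4393


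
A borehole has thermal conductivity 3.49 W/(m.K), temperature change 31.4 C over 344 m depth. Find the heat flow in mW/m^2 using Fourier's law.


q = k * dT / dz * 1000
= 3.49 * 31.4 / 344 * 1000
= 0.318564 * 1000
= 318.564 mW/m^2

318.564


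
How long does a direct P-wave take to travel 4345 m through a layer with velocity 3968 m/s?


t = x / V
= 4345 / 3968
= 1.095 s

1.095


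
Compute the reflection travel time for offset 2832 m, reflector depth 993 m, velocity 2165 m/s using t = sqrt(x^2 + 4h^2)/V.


x^2 + 4h^2 = 2832^2 + 4*993^2 = 8020224 + 3944196 = 11964420
sqrt(11964420) = 3458.9623
t = 3458.9623 / 2165 = 1.5977 s

1.5977


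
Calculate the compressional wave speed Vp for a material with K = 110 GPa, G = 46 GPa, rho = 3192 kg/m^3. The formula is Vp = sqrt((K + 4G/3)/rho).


First compute the effective modulus:
K + 4G/3 = 110e9 + 4*46e9/3 = 171333333333.33 Pa
Then divide by density:
171333333333.33 / 3192 = 53675856.3074 Pa/(kg/m^3)
Take the square root:
Vp = sqrt(53675856.3074) = 7326.38 m/s

7326.38


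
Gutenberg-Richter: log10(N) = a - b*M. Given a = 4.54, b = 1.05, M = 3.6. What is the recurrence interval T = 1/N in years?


log10(N) = 4.54 - 1.05*3.6 = 0.76
N = 10^0.76 = 5.754399
T = 1/N = 1/5.754399 = 0.1738 years

0.1738


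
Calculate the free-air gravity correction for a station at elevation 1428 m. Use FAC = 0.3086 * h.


FAC = 0.3086 * h
= 0.3086 * 1428
= 440.6808 mGal

440.6808


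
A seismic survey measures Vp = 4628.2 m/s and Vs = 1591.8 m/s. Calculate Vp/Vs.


Vp/Vs = 4628.2 / 1591.8
= 2.9075

2.9075


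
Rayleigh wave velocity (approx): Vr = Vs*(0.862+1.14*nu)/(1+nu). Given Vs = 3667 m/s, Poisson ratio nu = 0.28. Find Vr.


Numerator factor = 0.862 + 1.14*0.28 = 1.1812
Denominator = 1 + 0.28 = 1.28
Vr = 3667 * 1.1812 / 1.28 = 3383.95 m/s

3383.95


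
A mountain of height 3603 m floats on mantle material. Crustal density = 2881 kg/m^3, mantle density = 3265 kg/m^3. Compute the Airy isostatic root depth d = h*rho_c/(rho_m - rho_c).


rho_m - rho_c = 3265 - 2881 = 384
d = 3603 * 2881 / 384
= 10380243 / 384
= 27031.88 m

27031.88


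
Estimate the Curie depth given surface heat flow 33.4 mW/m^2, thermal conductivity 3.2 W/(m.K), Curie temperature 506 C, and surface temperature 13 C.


T_Curie - T_surf = 506 - 13 = 493 C
Convert q to W/m^2: 33.4 mW/m^2 = 0.0334 W/m^2
d = 493 * 3.2 / 0.0334 = 47233.53 m

47233.53


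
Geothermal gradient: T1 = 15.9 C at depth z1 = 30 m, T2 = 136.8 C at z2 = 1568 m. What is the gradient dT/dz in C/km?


dT = 136.8 - 15.9 = 120.9 C
dz = 1568 - 30 = 1538 m
gradient = dT/dz * 1000 = 120.9/1538 * 1000 = 78.6086 C/km

78.6086


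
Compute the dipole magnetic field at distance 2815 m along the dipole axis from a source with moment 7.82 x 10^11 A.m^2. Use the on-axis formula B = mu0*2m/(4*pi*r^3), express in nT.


m = 7.82 x 10^11 = 782000000000 A.m^2
2m = 1564000000000 A.m^2
r^3 = 2815^3 = 22306693375
B = (4pi*10^-7) * 1564000000000 / (4*pi * 22306693375) * 1e9
= 1965380.364086 / 280314176131.12 * 1e9
= 7011.3484 nT

7011.3484


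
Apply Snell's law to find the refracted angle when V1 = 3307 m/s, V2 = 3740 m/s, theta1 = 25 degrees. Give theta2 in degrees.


sin(theta1) = sin(25 deg) = 0.422618
sin(theta2) = V2/V1 * sin(theta1) = 3740/3307 * 0.422618 = 0.477954
theta2 = arcsin(0.477954) = 28.5518 degrees

28.5518


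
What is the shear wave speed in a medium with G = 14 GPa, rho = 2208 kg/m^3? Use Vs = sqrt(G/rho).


Convert G to Pa: G = 14e9 Pa
Compute G/rho = 14e9 / 2208 = 6340579.7101
Vs = sqrt(6340579.7101) = 2518.05 m/s

2518.05


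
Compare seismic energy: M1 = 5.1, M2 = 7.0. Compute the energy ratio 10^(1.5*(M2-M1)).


M2 - M1 = 7.0 - 5.1 = 1.9
1.5 * 1.9 = 2.85
ratio = 10^2.85 = 707.95

707.95


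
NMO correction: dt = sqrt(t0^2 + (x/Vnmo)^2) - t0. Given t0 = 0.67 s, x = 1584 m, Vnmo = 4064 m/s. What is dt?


x/Vnmo = 1584/4064 = 0.389764
(x/Vnmo)^2 = 0.151916
t0^2 = 0.4489
sqrt(0.4489 + 0.151916) = 0.775123
dt = 0.775123 - 0.67 = 0.105123

0.105123


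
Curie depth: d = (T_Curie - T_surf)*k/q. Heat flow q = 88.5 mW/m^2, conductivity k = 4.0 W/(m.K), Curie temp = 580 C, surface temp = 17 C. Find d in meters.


T_Curie - T_surf = 580 - 17 = 563 C
Convert q to W/m^2: 88.5 mW/m^2 = 0.0885 W/m^2
d = 563 * 4.0 / 0.0885 = 25446.33 m

25446.33


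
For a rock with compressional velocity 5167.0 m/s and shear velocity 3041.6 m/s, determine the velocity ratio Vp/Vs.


Vp/Vs = 5167.0 / 3041.6
= 1.6988

1.6988


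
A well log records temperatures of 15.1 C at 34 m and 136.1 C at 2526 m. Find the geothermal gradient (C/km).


dT = 136.1 - 15.1 = 121.0 C
dz = 2526 - 34 = 2492 m
gradient = dT/dz * 1000 = 121.0/2492 * 1000 = 48.5554 C/km

48.5554


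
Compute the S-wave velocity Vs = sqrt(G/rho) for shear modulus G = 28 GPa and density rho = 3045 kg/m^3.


Convert G to Pa: G = 28e9 Pa
Compute G/rho = 28e9 / 3045 = 9195402.2989
Vs = sqrt(9195402.2989) = 3032.39 m/s

3032.39


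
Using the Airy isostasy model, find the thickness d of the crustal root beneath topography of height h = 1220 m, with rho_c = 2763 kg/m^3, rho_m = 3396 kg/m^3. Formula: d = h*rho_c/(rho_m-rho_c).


rho_m - rho_c = 3396 - 2763 = 633
d = 1220 * 2763 / 633
= 3370860 / 633
= 5325.21 m

5325.21


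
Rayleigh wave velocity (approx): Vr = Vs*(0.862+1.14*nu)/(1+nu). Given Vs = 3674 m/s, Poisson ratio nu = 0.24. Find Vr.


Numerator factor = 0.862 + 1.14*0.24 = 1.1356
Denominator = 1 + 0.24 = 1.24
Vr = 3674 * 1.1356 / 1.24 = 3364.67 m/s

3364.67


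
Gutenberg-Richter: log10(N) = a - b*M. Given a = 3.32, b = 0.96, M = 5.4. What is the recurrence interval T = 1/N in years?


log10(N) = 3.32 - 0.96*5.4 = -1.864
N = 10^-1.864 = 0.013677
T = 1/N = 1/0.013677 = 73.1139 years

73.1139


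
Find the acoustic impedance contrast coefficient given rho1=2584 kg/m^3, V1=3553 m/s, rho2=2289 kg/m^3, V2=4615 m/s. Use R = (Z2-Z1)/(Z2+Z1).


Z1 = 2584 * 3553 = 9180952
Z2 = 2289 * 4615 = 10563735
R = (10563735 - 9180952) / (10563735 + 9180952) = 1382783 / 19744687 = 0.07

0.07


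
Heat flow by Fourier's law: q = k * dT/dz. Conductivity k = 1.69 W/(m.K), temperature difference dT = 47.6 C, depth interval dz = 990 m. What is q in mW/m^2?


q = k * dT / dz * 1000
= 1.69 * 47.6 / 990 * 1000
= 0.081257 * 1000
= 81.2566 mW/m^2

81.2566


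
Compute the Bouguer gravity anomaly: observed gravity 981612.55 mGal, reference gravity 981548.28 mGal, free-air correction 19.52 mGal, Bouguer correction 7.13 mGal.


BA = g_obs - g_ref + FAC - BC
= 981612.55 - 981548.28 + 19.52 - 7.13
= 76.66 mGal

76.66


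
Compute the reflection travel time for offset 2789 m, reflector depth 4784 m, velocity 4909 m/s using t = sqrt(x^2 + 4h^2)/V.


x^2 + 4h^2 = 2789^2 + 4*4784^2 = 7778521 + 91546624 = 99325145
sqrt(99325145) = 9966.2001
t = 9966.2001 / 4909 = 2.0302 s

2.0302


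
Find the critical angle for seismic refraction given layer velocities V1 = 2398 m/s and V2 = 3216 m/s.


V1/V2 = 2398/3216 = 0.745647
theta_c = arcsin(0.745647) = 48.2147 degrees

48.2147


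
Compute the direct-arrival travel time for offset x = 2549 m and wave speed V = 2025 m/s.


t = x / V
= 2549 / 2025
= 1.2588 s

1.2588


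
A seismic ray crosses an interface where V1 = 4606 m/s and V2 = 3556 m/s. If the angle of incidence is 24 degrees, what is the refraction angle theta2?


sin(theta1) = sin(24 deg) = 0.406737
sin(theta2) = V2/V1 * sin(theta1) = 3556/4606 * 0.406737 = 0.314016
theta2 = arcsin(0.314016) = 18.3014 degrees

18.3014


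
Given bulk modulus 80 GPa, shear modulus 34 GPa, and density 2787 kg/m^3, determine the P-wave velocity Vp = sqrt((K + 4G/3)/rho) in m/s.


First compute the effective modulus:
K + 4G/3 = 80e9 + 4*34e9/3 = 125333333333.33 Pa
Then divide by density:
125333333333.33 / 2787 = 44970697.285 Pa/(kg/m^3)
Take the square root:
Vp = sqrt(44970697.285) = 6706.02 m/s

6706.02


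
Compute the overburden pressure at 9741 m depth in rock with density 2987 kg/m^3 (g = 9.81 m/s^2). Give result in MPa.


P = rho * g * z / 1e6
= 2987 * 9.81 * 9741 / 1e6
= 285435360.27 / 1e6
= 285.4354 MPa

285.4354


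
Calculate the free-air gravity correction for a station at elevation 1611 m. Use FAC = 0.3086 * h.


FAC = 0.3086 * h
= 0.3086 * 1611
= 497.1546 mGal

497.1546


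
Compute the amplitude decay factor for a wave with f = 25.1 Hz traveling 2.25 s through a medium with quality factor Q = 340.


pi*f*t/Q = pi*25.1*2.25/340 = 0.521828
A/A0 = exp(-0.521828) = 0.593435

0.593435


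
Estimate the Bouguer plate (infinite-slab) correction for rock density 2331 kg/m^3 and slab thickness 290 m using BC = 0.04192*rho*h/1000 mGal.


BC = 0.04192 * rho * h / 1000
= 0.04192 * 2331 * 290 / 1000
= 28.3375 mGal

28.3375


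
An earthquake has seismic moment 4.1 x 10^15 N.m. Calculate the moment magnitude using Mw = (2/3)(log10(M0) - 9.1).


log10(M0) = log10(4.1 x 10^15) = 15.6128
Mw = 2/3 * (15.6128 - 9.1)
= 2/3 * 6.5128
= 4.34

4.34


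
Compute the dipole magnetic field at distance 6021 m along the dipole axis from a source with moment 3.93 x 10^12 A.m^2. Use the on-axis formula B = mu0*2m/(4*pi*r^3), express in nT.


m = 3.93 x 10^12 = 3930000000000 A.m^2
2m = 7860000000000 A.m^2
r^3 = 6021^3 = 218275947261
B = (4pi*10^-7) * 7860000000000 / (4*pi * 218275947261) * 1e9
= 9877167.302886 / 2742936449482.04 * 1e9
= 3600.9465 nT

3600.9465


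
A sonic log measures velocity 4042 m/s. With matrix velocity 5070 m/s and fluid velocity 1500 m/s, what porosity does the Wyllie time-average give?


1/V - 1/Vm = 1/4042 - 1/5070 = 5.016e-05
1/Vf - 1/Vm = 1/1500 - 1/5070 = 0.00046943
phi = 5.016e-05 / 0.00046943 = 0.1069

0.1069


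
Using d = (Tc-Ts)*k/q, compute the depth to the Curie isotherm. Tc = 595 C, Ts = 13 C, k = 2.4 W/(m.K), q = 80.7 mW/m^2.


T_Curie - T_surf = 595 - 13 = 582 C
Convert q to W/m^2: 80.7 mW/m^2 = 0.0807 W/m^2
d = 582 * 2.4 / 0.0807 = 17308.55 m

17308.55


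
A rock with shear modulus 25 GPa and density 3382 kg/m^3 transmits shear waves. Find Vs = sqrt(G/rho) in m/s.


Convert G to Pa: G = 25e9 Pa
Compute G/rho = 25e9 / 3382 = 7392075.6949
Vs = sqrt(7392075.6949) = 2718.84 m/s

2718.84


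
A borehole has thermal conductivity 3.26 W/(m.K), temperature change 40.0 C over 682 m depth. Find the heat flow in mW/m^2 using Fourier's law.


q = k * dT / dz * 1000
= 3.26 * 40.0 / 682 * 1000
= 0.191202 * 1000
= 191.2023 mW/m^2

191.2023


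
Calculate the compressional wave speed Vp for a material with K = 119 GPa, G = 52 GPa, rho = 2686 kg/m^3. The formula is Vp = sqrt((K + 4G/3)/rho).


First compute the effective modulus:
K + 4G/3 = 119e9 + 4*52e9/3 = 188333333333.33 Pa
Then divide by density:
188333333333.33 / 2686 = 70116654.2566 Pa/(kg/m^3)
Take the square root:
Vp = sqrt(70116654.2566) = 8373.57 m/s

8373.57


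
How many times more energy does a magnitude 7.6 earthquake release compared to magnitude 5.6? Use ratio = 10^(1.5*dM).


M2 - M1 = 7.6 - 5.6 = 2.0
1.5 * 2.0 = 3.0
ratio = 10^3.0 = 1000.0

1000.0


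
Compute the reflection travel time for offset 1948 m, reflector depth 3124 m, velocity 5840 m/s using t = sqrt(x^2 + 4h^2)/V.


x^2 + 4h^2 = 1948^2 + 4*3124^2 = 3794704 + 39037504 = 42832208
sqrt(42832208) = 6544.632
t = 6544.632 / 5840 = 1.1207 s

1.1207


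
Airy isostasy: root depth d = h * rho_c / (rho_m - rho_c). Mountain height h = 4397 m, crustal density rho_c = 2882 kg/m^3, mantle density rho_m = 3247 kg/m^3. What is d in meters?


rho_m - rho_c = 3247 - 2882 = 365
d = 4397 * 2882 / 365
= 12672154 / 365
= 34718.23 m

34718.23


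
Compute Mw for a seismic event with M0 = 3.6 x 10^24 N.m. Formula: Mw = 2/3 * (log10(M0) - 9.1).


log10(M0) = log10(3.6 x 10^24) = 24.5563
Mw = 2/3 * (24.5563 - 9.1)
= 2/3 * 15.4563
= 10.3

10.3


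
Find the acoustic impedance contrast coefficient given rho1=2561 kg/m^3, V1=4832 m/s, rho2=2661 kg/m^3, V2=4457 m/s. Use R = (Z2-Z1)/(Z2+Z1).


Z1 = 2561 * 4832 = 12374752
Z2 = 2661 * 4457 = 11860077
R = (11860077 - 12374752) / (11860077 + 12374752) = -514675 / 24234829 = -0.0212

-0.0212


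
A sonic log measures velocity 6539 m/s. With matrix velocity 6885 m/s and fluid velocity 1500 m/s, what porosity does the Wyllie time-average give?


1/V - 1/Vm = 1/6539 - 1/6885 = 7.69e-06
1/Vf - 1/Vm = 1/1500 - 1/6885 = 0.00052142
phi = 7.69e-06 / 0.00052142 = 0.0147

0.0147


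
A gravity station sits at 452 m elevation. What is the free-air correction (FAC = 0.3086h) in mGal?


FAC = 0.3086 * h
= 0.3086 * 452
= 139.4872 mGal

139.4872


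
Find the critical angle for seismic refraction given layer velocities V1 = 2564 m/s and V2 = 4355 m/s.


V1/V2 = 2564/4355 = 0.588749
theta_c = arcsin(0.588749) = 36.0683 degrees

36.0683


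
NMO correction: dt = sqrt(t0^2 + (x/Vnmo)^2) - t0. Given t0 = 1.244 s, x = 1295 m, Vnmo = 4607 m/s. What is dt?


x/Vnmo = 1295/4607 = 0.281094
(x/Vnmo)^2 = 0.079014
t0^2 = 1.547536
sqrt(1.547536 + 0.079014) = 1.275363
dt = 1.275363 - 1.244 = 0.031363

0.031363


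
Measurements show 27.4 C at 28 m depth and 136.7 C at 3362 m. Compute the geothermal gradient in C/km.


dT = 136.7 - 27.4 = 109.3 C
dz = 3362 - 28 = 3334 m
gradient = dT/dz * 1000 = 109.3/3334 * 1000 = 32.7834 C/km

32.7834


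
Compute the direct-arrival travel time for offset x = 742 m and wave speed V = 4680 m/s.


t = x / V
= 742 / 4680
= 0.1585 s

0.1585


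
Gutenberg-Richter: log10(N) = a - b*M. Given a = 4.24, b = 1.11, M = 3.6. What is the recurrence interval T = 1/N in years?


log10(N) = 4.24 - 1.11*3.6 = 0.244
N = 10^0.244 = 1.753881
T = 1/N = 1/1.753881 = 0.5702 years

0.5702


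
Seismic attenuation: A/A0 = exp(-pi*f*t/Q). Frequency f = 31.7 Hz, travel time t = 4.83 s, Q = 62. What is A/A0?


pi*f*t/Q = pi*31.7*4.83/62 = 7.758264
A/A0 = exp(-7.758264) = 0.000427

4.270000e-04


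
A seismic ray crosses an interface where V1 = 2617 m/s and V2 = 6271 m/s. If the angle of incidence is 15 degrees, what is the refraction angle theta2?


sin(theta1) = sin(15 deg) = 0.258819
sin(theta2) = V2/V1 * sin(theta1) = 6271/2617 * 0.258819 = 0.620196
theta2 = arcsin(0.620196) = 38.3305 degrees

38.3305


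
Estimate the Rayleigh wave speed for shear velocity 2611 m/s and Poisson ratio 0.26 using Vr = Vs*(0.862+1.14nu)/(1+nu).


Numerator factor = 0.862 + 1.14*0.26 = 1.1584
Denominator = 1 + 0.26 = 1.26
Vr = 2611 * 1.1584 / 1.26 = 2400.46 m/s

2400.46


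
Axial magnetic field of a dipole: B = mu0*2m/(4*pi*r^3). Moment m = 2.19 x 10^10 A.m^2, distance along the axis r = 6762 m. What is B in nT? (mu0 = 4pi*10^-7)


m = 2.19 x 10^10 = 21900000000 A.m^2
2m = 43800000000 A.m^2
r^3 = 6762^3 = 309190042728
B = (4pi*10^-7) * 43800000000 / (4*pi * 309190042728) * 1e9
= 55040.703291 / 3885396667189.6 * 1e9
= 14.166 nT

14.166


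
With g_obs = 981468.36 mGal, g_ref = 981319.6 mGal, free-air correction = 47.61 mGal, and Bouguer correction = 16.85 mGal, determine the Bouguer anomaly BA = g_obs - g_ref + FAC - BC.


BA = g_obs - g_ref + FAC - BC
= 981468.36 - 981319.6 + 47.61 - 16.85
= 179.52 mGal

179.52


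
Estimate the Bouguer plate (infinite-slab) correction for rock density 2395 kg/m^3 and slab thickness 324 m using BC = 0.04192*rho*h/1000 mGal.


BC = 0.04192 * rho * h / 1000
= 0.04192 * 2395 * 324 / 1000
= 32.5291 mGal

32.5291


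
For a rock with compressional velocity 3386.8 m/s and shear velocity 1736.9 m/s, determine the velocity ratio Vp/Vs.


Vp/Vs = 3386.8 / 1736.9
= 1.9499

1.9499


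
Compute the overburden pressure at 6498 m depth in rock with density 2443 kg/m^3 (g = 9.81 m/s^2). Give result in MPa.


P = rho * g * z / 1e6
= 2443 * 9.81 * 6498 / 1e6
= 155729963.34 / 1e6
= 155.73 MPa

155.73


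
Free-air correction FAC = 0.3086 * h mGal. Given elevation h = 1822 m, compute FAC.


FAC = 0.3086 * h
= 0.3086 * 1822
= 562.2692 mGal

562.2692


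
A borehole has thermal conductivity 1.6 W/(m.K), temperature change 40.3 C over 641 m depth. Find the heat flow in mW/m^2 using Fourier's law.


q = k * dT / dz * 1000
= 1.6 * 40.3 / 641 * 1000
= 0.100593 * 1000
= 100.5928 mW/m^2

100.5928


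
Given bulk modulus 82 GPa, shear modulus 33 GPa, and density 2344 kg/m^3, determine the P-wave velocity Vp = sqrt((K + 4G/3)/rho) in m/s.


First compute the effective modulus:
K + 4G/3 = 82e9 + 4*33e9/3 = 126000000000.0 Pa
Then divide by density:
126000000000.0 / 2344 = 53754266.2116 Pa/(kg/m^3)
Take the square root:
Vp = sqrt(53754266.2116) = 7331.73 m/s

7331.73


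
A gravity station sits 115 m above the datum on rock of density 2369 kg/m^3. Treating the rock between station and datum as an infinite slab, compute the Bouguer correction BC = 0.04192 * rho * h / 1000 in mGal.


BC = 0.04192 * rho * h / 1000
= 0.04192 * 2369 * 115 / 1000
= 11.4205 mGal

11.4205


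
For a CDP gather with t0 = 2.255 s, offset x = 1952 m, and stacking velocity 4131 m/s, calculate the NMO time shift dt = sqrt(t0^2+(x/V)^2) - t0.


x/Vnmo = 1952/4131 = 0.472525
(x/Vnmo)^2 = 0.22328
t0^2 = 5.085025
sqrt(5.085025 + 0.22328) = 2.303976
dt = 2.303976 - 2.255 = 0.048976

0.048976


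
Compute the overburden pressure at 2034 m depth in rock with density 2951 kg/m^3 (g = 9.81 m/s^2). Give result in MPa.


P = rho * g * z / 1e6
= 2951 * 9.81 * 2034 / 1e6
= 58882896.54 / 1e6
= 58.8829 MPa

58.8829


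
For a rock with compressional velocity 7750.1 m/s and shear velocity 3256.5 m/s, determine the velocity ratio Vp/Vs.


Vp/Vs = 7750.1 / 3256.5
= 2.3799

2.3799


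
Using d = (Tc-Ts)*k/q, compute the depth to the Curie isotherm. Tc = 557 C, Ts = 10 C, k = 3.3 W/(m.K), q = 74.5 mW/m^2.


T_Curie - T_surf = 557 - 10 = 547 C
Convert q to W/m^2: 74.5 mW/m^2 = 0.0745 W/m^2
d = 547 * 3.3 / 0.0745 = 24229.53 m

24229.53


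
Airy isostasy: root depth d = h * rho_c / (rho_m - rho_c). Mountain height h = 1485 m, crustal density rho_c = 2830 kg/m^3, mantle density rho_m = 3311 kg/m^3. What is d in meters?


rho_m - rho_c = 3311 - 2830 = 481
d = 1485 * 2830 / 481
= 4202550 / 481
= 8737.11 m

8737.11


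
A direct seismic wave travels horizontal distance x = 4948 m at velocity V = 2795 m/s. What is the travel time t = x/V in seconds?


t = x / V
= 4948 / 2795
= 1.7703 s

1.7703


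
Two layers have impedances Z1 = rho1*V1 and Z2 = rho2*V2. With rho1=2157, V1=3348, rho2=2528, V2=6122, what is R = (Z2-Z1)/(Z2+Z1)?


Z1 = 2157 * 3348 = 7221636
Z2 = 2528 * 6122 = 15476416
R = (15476416 - 7221636) / (15476416 + 7221636) = 8254780 / 22698052 = 0.3637

0.3637


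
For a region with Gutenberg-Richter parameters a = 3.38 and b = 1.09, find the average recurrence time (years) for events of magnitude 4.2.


log10(N) = 3.38 - 1.09*4.2 = -1.198
N = 10^-1.198 = 0.063387
T = 1/N = 1/0.063387 = 15.7761 years

15.7761


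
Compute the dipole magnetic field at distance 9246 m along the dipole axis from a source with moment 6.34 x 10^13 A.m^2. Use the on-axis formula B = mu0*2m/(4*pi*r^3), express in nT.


m = 6.34 x 10^13 = 63400000000000 A.m^2
2m = 126800000000000 A.m^2
r^3 = 9246^3 = 790426818936
B = (4pi*10^-7) * 126800000000000 / (4*pi * 790426818936) * 1e9
= 159341579.390074 / 9932796350278.75 * 1e9
= 16041.9658 nT

16041.9658


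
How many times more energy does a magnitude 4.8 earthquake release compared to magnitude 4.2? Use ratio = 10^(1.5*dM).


M2 - M1 = 4.8 - 4.2 = 0.6
1.5 * 0.6 = 0.9
ratio = 10^0.9 = 7.94

7.94


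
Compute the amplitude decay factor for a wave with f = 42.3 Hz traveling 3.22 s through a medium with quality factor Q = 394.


pi*f*t/Q = pi*42.3*3.22/394 = 1.08605
A/A0 = exp(-1.08605) = 0.337547

0.337547


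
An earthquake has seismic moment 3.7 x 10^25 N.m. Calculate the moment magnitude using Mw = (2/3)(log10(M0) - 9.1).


log10(M0) = log10(3.7 x 10^25) = 25.5682
Mw = 2/3 * (25.5682 - 9.1)
= 2/3 * 16.4682
= 10.98

10.98


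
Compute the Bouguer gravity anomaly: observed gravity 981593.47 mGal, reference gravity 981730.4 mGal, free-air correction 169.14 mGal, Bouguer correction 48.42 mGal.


BA = g_obs - g_ref + FAC - BC
= 981593.47 - 981730.4 + 169.14 - 48.42
= -16.21 mGal

-16.21


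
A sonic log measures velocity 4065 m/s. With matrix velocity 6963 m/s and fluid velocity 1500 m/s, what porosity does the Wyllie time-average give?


1/V - 1/Vm = 1/4065 - 1/6963 = 0.00010239
1/Vf - 1/Vm = 1/1500 - 1/6963 = 0.00052305
phi = 0.00010239 / 0.00052305 = 0.1957

0.1957


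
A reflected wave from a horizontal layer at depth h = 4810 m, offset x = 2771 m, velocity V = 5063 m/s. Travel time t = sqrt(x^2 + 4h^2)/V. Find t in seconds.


x^2 + 4h^2 = 2771^2 + 4*4810^2 = 7678441 + 92544400 = 100222841
sqrt(100222841) = 10011.1358
t = 10011.1358 / 5063 = 1.9773 s

1.9773


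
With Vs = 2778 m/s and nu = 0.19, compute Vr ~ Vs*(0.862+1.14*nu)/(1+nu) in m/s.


Numerator factor = 0.862 + 1.14*0.19 = 1.0786
Denominator = 1 + 0.19 = 1.19
Vr = 2778 * 1.0786 / 1.19 = 2517.94 m/s

2517.94


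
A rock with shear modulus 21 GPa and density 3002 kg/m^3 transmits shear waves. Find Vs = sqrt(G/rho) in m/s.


Convert G to Pa: G = 21e9 Pa
Compute G/rho = 21e9 / 3002 = 6995336.4424
Vs = sqrt(6995336.4424) = 2644.87 m/s

2644.87


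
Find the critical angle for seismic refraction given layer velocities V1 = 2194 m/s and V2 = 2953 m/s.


V1/V2 = 2194/2953 = 0.742973
theta_c = arcsin(0.742973) = 47.9853 degrees

47.9853


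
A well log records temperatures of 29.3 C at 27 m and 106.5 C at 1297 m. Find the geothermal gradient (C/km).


dT = 106.5 - 29.3 = 77.2 C
dz = 1297 - 27 = 1270 m
gradient = dT/dz * 1000 = 77.2/1270 * 1000 = 60.7874 C/km

60.7874


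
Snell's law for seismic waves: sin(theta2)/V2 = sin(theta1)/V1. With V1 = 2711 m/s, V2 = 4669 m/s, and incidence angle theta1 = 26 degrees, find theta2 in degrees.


sin(theta1) = sin(26 deg) = 0.438371
sin(theta2) = V2/V1 * sin(theta1) = 4669/2711 * 0.438371 = 0.754982
theta2 = arcsin(0.754982) = 49.0238 degrees

49.0238


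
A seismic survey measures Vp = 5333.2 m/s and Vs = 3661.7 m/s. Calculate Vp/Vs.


Vp/Vs = 5333.2 / 3661.7
= 1.4565

1.4565


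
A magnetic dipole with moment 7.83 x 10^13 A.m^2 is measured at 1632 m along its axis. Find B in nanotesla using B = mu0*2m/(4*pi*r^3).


m = 7.83 x 10^13 = 78300000000000 A.m^2
2m = 156600000000000 A.m^2
r^3 = 1632^3 = 4346707968
B = (4pi*10^-7) * 156600000000000 / (4*pi * 4346707968) * 1e9
= 196789363.820865 / 54622343278.28 * 1e9
= 3602726.5037 nT

3602726.5037


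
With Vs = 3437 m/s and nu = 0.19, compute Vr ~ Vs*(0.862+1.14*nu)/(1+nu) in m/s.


Numerator factor = 0.862 + 1.14*0.19 = 1.0786
Denominator = 1 + 0.19 = 1.19
Vr = 3437 * 1.0786 / 1.19 = 3115.25 m/s

3115.25


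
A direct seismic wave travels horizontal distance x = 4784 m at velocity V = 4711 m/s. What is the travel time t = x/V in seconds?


t = x / V
= 4784 / 4711
= 1.0155 s

1.0155


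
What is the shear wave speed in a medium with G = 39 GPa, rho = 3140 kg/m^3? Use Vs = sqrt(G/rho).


Convert G to Pa: G = 39e9 Pa
Compute G/rho = 39e9 / 3140 = 12420382.1656
Vs = sqrt(12420382.1656) = 3524.26 m/s

3524.26


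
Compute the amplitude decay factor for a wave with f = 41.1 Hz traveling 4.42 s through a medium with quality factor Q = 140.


pi*f*t/Q = pi*41.1*4.42/140 = 4.076486
A/A0 = exp(-4.076486) = 0.016967

0.016967


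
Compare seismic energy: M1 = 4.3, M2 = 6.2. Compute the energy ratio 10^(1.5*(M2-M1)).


M2 - M1 = 6.2 - 4.3 = 1.9
1.5 * 1.9 = 2.85
ratio = 10^2.85 = 707.95

707.95


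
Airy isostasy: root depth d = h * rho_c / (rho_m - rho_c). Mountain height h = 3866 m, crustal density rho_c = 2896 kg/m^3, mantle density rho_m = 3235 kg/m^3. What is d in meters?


rho_m - rho_c = 3235 - 2896 = 339
d = 3866 * 2896 / 339
= 11195936 / 339
= 33026.36 m

33026.36


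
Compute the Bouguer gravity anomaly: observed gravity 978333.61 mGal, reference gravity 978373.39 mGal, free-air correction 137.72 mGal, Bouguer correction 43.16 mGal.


BA = g_obs - g_ref + FAC - BC
= 978333.61 - 978373.39 + 137.72 - 43.16
= 54.78 mGal

54.78


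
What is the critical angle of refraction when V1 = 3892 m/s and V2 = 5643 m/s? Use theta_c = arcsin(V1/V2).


V1/V2 = 3892/5643 = 0.689704
theta_c = arcsin(0.689704) = 43.6067 degrees

43.6067


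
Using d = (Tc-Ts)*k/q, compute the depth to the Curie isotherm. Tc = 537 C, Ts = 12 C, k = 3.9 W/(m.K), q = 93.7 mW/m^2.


T_Curie - T_surf = 537 - 12 = 525 C
Convert q to W/m^2: 93.7 mW/m^2 = 0.0937 W/m^2
d = 525 * 3.9 / 0.0937 = 21851.65 m

21851.65


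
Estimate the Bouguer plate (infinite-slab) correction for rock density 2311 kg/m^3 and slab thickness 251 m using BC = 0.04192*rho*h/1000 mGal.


BC = 0.04192 * rho * h / 1000
= 0.04192 * 2311 * 251 / 1000
= 24.3162 mGal

24.3162


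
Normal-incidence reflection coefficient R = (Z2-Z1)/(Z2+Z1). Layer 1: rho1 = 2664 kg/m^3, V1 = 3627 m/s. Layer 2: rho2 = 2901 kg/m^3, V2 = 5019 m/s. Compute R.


Z1 = 2664 * 3627 = 9662328
Z2 = 2901 * 5019 = 14560119
R = (14560119 - 9662328) / (14560119 + 9662328) = 4897791 / 24222447 = 0.2022

0.2022


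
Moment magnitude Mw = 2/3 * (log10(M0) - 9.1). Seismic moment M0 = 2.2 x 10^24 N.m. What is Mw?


log10(M0) = log10(2.2 x 10^24) = 24.3424
Mw = 2/3 * (24.3424 - 9.1)
= 2/3 * 15.2424
= 10.16

10.16


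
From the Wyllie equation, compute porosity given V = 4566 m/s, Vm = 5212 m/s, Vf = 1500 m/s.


1/V - 1/Vm = 1/4566 - 1/5212 = 2.715e-05
1/Vf - 1/Vm = 1/1500 - 1/5212 = 0.0004748
phi = 2.715e-05 / 0.0004748 = 0.0572

0.0572


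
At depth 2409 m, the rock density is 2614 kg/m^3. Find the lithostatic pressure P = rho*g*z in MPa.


P = rho * g * z / 1e6
= 2614 * 9.81 * 2409 / 1e6
= 61774806.06 / 1e6
= 61.7748 MPa

61.7748


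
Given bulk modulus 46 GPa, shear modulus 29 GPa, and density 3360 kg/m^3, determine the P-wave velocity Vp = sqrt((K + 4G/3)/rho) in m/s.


First compute the effective modulus:
K + 4G/3 = 46e9 + 4*29e9/3 = 84666666666.67 Pa
Then divide by density:
84666666666.67 / 3360 = 25198412.6984 Pa/(kg/m^3)
Take the square root:
Vp = sqrt(25198412.6984) = 5019.8 m/s

5019.8


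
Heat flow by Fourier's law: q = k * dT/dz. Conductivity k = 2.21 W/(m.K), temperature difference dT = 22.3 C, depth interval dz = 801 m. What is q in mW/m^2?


q = k * dT / dz * 1000
= 2.21 * 22.3 / 801 * 1000
= 0.061527 * 1000
= 61.5268 mW/m^2

61.5268


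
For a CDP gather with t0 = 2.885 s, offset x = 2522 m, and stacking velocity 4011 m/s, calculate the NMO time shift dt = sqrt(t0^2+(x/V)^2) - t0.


x/Vnmo = 2522/4011 = 0.628771
(x/Vnmo)^2 = 0.395353
t0^2 = 8.323225
sqrt(8.323225 + 0.395353) = 2.952724
dt = 2.952724 - 2.885 = 0.067724

0.067724


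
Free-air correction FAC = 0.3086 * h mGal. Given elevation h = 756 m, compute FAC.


FAC = 0.3086 * h
= 0.3086 * 756
= 233.3016 mGal

233.3016


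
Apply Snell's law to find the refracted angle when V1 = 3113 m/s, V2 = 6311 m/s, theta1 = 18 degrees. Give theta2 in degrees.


sin(theta1) = sin(18 deg) = 0.309017
sin(theta2) = V2/V1 * sin(theta1) = 6311/3113 * 0.309017 = 0.626472
theta2 = arcsin(0.626472) = 38.7903 degrees

38.7903


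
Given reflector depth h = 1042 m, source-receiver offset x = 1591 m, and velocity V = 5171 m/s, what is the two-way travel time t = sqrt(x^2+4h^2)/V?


x^2 + 4h^2 = 1591^2 + 4*1042^2 = 2531281 + 4343056 = 6874337
sqrt(6874337) = 2621.8957
t = 2621.8957 / 5171 = 0.507 s

0.507


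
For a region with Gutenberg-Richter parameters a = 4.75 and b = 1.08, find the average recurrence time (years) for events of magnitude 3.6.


log10(N) = 4.75 - 1.08*3.6 = 0.862
N = 10^0.862 = 7.277798
T = 1/N = 1/7.277798 = 0.1374 years

0.1374


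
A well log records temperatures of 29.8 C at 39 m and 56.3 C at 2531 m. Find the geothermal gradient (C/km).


dT = 56.3 - 29.8 = 26.5 C
dz = 2531 - 39 = 2492 m
gradient = dT/dz * 1000 = 26.5/2492 * 1000 = 10.634 C/km

10.634


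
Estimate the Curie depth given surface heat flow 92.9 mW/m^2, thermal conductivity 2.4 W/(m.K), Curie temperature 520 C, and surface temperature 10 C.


T_Curie - T_surf = 520 - 10 = 510 C
Convert q to W/m^2: 92.9 mW/m^2 = 0.0929 W/m^2
d = 510 * 2.4 / 0.0929 = 13175.46 m

13175.46


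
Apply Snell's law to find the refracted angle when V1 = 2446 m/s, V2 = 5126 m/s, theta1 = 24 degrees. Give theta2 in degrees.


sin(theta1) = sin(24 deg) = 0.406737
sin(theta2) = V2/V1 * sin(theta1) = 5126/2446 * 0.406737 = 0.852384
theta2 = arcsin(0.852384) = 58.472 degrees

58.472


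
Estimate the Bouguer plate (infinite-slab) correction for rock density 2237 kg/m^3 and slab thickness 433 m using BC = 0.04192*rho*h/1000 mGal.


BC = 0.04192 * rho * h / 1000
= 0.04192 * 2237 * 433 / 1000
= 40.6046 mGal

40.6046


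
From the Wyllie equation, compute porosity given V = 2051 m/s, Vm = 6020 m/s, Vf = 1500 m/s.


1/V - 1/Vm = 1/2051 - 1/6020 = 0.00032145
1/Vf - 1/Vm = 1/1500 - 1/6020 = 0.00050055
phi = 0.00032145 / 0.00050055 = 0.6422

0.6422


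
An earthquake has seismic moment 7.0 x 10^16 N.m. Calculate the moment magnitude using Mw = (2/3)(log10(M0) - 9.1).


log10(M0) = log10(7.0 x 10^16) = 16.8451
Mw = 2/3 * (16.8451 - 9.1)
= 2/3 * 7.7451
= 5.16

5.16


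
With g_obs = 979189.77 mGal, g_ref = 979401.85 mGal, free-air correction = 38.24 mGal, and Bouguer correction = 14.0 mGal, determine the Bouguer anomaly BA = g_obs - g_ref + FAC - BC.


BA = g_obs - g_ref + FAC - BC
= 979189.77 - 979401.85 + 38.24 - 14.0
= -187.84 mGal

-187.84


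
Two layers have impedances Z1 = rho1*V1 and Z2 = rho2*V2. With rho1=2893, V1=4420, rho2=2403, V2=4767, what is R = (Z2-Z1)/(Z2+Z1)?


Z1 = 2893 * 4420 = 12787060
Z2 = 2403 * 4767 = 11455101
R = (11455101 - 12787060) / (11455101 + 12787060) = -1331959 / 24242161 = -0.0549

-0.0549


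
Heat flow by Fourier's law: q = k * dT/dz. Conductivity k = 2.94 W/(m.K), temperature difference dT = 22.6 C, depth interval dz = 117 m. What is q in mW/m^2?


q = k * dT / dz * 1000
= 2.94 * 22.6 / 117 * 1000
= 0.567897 * 1000
= 567.8974 mW/m^2

567.8974


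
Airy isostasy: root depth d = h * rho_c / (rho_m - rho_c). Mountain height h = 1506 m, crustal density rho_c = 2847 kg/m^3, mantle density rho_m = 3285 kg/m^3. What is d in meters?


rho_m - rho_c = 3285 - 2847 = 438
d = 1506 * 2847 / 438
= 4287582 / 438
= 9789.0 m

9789.0


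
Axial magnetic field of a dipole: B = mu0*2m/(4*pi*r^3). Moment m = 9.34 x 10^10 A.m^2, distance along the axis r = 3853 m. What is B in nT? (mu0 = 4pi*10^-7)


m = 9.34 x 10^10 = 93400000000 A.m^2
2m = 186800000000 A.m^2
r^3 = 3853^3 = 57200131477
B = (4pi*10^-7) * 186800000000 / (4*pi * 57200131477) * 1e9
= 234739.803076 / 718798051330.05 * 1e9
= 326.5727 nT

326.5727


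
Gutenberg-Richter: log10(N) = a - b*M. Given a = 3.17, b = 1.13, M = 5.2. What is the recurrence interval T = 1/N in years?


log10(N) = 3.17 - 1.13*5.2 = -2.706
N = 10^-2.706 = 0.001968
T = 1/N = 1/0.001968 = 508.1594 years

508.1594


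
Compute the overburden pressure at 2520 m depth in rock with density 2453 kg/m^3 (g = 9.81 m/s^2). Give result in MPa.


P = rho * g * z / 1e6
= 2453 * 9.81 * 2520 / 1e6
= 60641103.6 / 1e6
= 60.6411 MPa

60.6411


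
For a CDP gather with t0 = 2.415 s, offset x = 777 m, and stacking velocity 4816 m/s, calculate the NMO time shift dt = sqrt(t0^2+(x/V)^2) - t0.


x/Vnmo = 777/4816 = 0.161337
(x/Vnmo)^2 = 0.02603
t0^2 = 5.832225
sqrt(5.832225 + 0.02603) = 2.420383
dt = 2.420383 - 2.415 = 0.005383

0.005383


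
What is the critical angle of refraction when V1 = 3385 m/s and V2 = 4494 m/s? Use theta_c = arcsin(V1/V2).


V1/V2 = 3385/4494 = 0.753227
theta_c = arcsin(0.753227) = 48.8706 degrees

48.8706


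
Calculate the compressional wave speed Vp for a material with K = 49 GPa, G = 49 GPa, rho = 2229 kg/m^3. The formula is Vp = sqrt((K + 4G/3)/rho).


First compute the effective modulus:
K + 4G/3 = 49e9 + 4*49e9/3 = 114333333333.33 Pa
Then divide by density:
114333333333.33 / 2229 = 51293554.6583 Pa/(kg/m^3)
Take the square root:
Vp = sqrt(51293554.6583) = 7161.95 m/s

7161.95


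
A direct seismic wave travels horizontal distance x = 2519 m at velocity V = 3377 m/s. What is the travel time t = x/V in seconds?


t = x / V
= 2519 / 3377
= 0.7459 s

0.7459


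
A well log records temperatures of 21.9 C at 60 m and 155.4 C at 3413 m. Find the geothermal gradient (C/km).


dT = 155.4 - 21.9 = 133.5 C
dz = 3413 - 60 = 3353 m
gradient = dT/dz * 1000 = 133.5/3353 * 1000 = 39.8151 C/km

39.8151


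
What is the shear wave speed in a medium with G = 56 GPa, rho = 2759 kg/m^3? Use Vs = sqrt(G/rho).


Convert G to Pa: G = 56e9 Pa
Compute G/rho = 56e9 / 2759 = 20297209.1337
Vs = sqrt(20297209.1337) = 4505.24 m/s

4505.24


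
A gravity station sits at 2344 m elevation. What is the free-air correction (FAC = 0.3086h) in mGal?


FAC = 0.3086 * h
= 0.3086 * 2344
= 723.3584 mGal

723.3584


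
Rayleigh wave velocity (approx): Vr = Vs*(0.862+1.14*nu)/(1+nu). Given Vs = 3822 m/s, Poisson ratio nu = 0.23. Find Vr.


Numerator factor = 0.862 + 1.14*0.23 = 1.1242
Denominator = 1 + 0.23 = 1.23
Vr = 3822 * 1.1242 / 1.23 = 3493.25 m/s

3493.25


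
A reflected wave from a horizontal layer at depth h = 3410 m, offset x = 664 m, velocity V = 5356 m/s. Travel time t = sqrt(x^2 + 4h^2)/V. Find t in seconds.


x^2 + 4h^2 = 664^2 + 4*3410^2 = 440896 + 46512400 = 46953296
sqrt(46953296) = 6852.2475
t = 6852.2475 / 5356 = 1.2794 s

1.2794


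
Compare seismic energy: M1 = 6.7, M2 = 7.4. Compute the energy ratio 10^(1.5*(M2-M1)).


M2 - M1 = 7.4 - 6.7 = 0.7
1.5 * 0.7 = 1.05
ratio = 10^1.05 = 11.22

11.22


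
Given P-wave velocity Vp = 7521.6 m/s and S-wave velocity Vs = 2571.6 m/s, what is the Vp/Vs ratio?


Vp/Vs = 7521.6 / 2571.6
= 2.9249

2.9249


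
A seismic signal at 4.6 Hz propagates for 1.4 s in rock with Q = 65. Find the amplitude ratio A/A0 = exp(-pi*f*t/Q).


pi*f*t/Q = pi*4.6*1.4/65 = 0.311259
A/A0 = exp(-0.311259) = 0.732524

0.732524


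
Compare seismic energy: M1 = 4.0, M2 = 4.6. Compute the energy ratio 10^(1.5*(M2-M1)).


M2 - M1 = 4.6 - 4.0 = 0.6
1.5 * 0.6 = 0.9
ratio = 10^0.9 = 7.94

7.94


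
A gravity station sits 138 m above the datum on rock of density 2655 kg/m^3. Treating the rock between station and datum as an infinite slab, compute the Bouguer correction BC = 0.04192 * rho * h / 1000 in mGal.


BC = 0.04192 * rho * h / 1000
= 0.04192 * 2655 * 138 / 1000
= 15.3591 mGal

15.3591


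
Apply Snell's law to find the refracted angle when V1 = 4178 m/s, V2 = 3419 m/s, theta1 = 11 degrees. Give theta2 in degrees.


sin(theta1) = sin(11 deg) = 0.190809
sin(theta2) = V2/V1 * sin(theta1) = 3419/4178 * 0.190809 = 0.156146
theta2 = arcsin(0.156146) = 8.9832 degrees

8.9832


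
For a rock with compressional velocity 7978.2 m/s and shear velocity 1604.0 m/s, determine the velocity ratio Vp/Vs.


Vp/Vs = 7978.2 / 1604.0
= 4.9739

4.9739


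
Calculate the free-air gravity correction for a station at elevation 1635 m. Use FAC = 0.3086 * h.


FAC = 0.3086 * h
= 0.3086 * 1635
= 504.561 mGal

504.561


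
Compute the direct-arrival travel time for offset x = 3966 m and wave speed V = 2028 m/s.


t = x / V
= 3966 / 2028
= 1.9556 s

1.9556


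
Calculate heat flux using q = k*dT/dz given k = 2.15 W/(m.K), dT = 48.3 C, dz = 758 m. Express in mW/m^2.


q = k * dT / dz * 1000
= 2.15 * 48.3 / 758 * 1000
= 0.136999 * 1000
= 136.9987 mW/m^2

136.9987


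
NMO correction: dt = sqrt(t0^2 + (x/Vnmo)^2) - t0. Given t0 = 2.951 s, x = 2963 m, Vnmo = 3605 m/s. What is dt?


x/Vnmo = 2963/3605 = 0.821914
(x/Vnmo)^2 = 0.675543
t0^2 = 8.708401
sqrt(8.708401 + 0.675543) = 3.063322
dt = 3.063322 - 2.951 = 0.112322

0.112322


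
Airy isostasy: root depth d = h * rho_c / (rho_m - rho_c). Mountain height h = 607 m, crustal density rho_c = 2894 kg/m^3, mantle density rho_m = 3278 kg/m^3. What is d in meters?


rho_m - rho_c = 3278 - 2894 = 384
d = 607 * 2894 / 384
= 1756658 / 384
= 4574.63 m

4574.63


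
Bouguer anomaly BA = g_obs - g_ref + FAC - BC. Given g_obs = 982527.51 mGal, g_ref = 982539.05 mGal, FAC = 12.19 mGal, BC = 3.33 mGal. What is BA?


BA = g_obs - g_ref + FAC - BC
= 982527.51 - 982539.05 + 12.19 - 3.33
= -2.68 mGal

-2.68


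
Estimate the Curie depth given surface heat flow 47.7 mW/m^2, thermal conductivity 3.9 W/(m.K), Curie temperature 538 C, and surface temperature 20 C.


T_Curie - T_surf = 538 - 20 = 518 C
Convert q to W/m^2: 47.7 mW/m^2 = 0.0477 W/m^2
d = 518 * 3.9 / 0.0477 = 42352.2 m

42352.2


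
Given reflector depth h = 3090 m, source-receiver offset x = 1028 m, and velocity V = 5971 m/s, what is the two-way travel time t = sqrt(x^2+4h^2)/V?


x^2 + 4h^2 = 1028^2 + 4*3090^2 = 1056784 + 38192400 = 39249184
sqrt(39249184) = 6264.9169
t = 6264.9169 / 5971 = 1.0492 s

1.0492


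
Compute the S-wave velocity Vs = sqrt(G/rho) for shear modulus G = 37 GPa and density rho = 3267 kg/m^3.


Convert G to Pa: G = 37e9 Pa
Compute G/rho = 37e9 / 3267 = 11325374.9617
Vs = sqrt(11325374.9617) = 3365.32 m/s

3365.32


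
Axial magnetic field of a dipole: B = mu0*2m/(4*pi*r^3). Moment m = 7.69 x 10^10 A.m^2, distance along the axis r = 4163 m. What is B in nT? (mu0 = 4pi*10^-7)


m = 7.69 x 10^10 = 76900000000 A.m^2
2m = 153800000000 A.m^2
r^3 = 4163^3 = 72147158747
B = (4pi*10^-7) * 153800000000 / (4*pi * 72147158747) * 1e9
= 193270.780049 / 906627935587.81 * 1e9
= 213.1754 nT

213.1754
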